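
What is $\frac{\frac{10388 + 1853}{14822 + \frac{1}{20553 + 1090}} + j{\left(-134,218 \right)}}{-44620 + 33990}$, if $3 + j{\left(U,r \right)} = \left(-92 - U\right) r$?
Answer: $- \frac{1468239557327}{1705012387305} \approx -0.86113$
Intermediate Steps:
$j{\left(U,r \right)} = -3 + r \left(-92 - U\right)$ ($j{\left(U,r \right)} = -3 + \left(-92 - U\right) r = -3 + r \left(-92 - U\right)$)
$\frac{\frac{10388 + 1853}{14822 + \frac{1}{20553 + 1090}} + j{\left(-134,218 \right)}}{-44620 + 33990} = \frac{\frac{10388 + 1853}{14822 + \frac{1}{20553 + 1090}} - \left(20059 - 29212\right)}{-44620 + 33990} = \frac{\frac{12241}{14822 + \frac{1}{21643}} - -9153}{-10630} = \left(\frac{12241}{14822 + \frac{1}{21643}} + 9153\right) \left(- \frac{1}{10630}\right) = \left(\frac{12241}{\frac{320792547}{21643}} + 9153\right) \left(- \frac{1}{10630}\right) = \left(12241 \cdot \frac{21643}{320792547} + 9153\right) \left(- \frac{1}{10630}\right) = \left(\frac{264931963}{320792547} + 9153\right) \left(- \frac{1}{10630}\right) = \frac{2936479114654}{320792547} \left(- \frac{1}{10630}\right) = - \frac{1468239557327}{1705012387305}$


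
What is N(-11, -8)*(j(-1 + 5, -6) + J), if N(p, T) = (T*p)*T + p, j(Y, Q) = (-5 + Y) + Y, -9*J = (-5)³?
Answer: -108680/9 ≈ -12076.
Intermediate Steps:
J = 125/9 (J = -⅑*(-5)³ = -⅑*(-125) = 125/9 ≈ 13.889)
j(Y, Q) = -5 + 2*Y
N(p, T) = p + p*T² (N(p, T) = p*T² + p = p + p*T²)
N(-11, -8)*(j(-1 + 5, -6) + J) = (-11*(1 + (-8)²))*((-5 + 2*(-1 + 5)) + 125/9) = (-11*(1 + 64))*((-5 + 2*4) + 125/9) = (-11*65)*((-5 + 8) + 125/9) = -715*(3 + 125/9) = -715*152/9 = -108680/9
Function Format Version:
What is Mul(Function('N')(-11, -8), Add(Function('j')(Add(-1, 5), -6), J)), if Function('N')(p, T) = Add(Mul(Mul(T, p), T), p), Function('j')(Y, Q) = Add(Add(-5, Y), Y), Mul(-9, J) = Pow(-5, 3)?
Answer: Rational(-108680, 9) ≈ -12076.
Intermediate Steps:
J = Rational(125, 9) (J = Mul(Rational(-1, 9), Pow(-5, 3)) = Mul(Rational(-1, 9), -125) = Rational(125, 9) ≈ 13.889)
Function('j')(Y, Q) = Add(-5, Mul(2, Y))
Function('N')(p, T) = Add(p, Mul(p, Pow(T, 2))) (Function('N')(p, T) = Add(Mul(p, Pow(T, 2)), p) = Add(p, Mul(p, Pow(T, 2))))
Mul(Function('N')(-11, -8), Add(Function('j')(Add(-1, 5), -6), J)) = Mul(Mul(-11, Add(1, Pow(-8, 2))), Add(Add(-5, Mul(2, Add(-1, 5))), Rational(125, 9))) = Mul(Mul(-11, Add(1, 64)), Add(Add(-5, Mul(2, 4)), Rational(125, 9))) = Mul(Mul(-11, 65), Add(Add(-5, 8), Rational(125, 9))) = Mul(-715, Add(3, Rational(125, 9))) = Mul(-715, Rational(152, 9)) = Rational(-108680, 9)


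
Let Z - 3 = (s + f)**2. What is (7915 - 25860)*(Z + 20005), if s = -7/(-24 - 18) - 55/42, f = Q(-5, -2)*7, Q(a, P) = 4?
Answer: -18227382520/49 ≈ -3.7199e+8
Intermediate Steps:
f = 28 (f = 4*7 = 28)
s = -8/7 (s = -7/(-42) - 55*1/42 = -7*(-1/42) - 55/42 = 1/6 - 55/42 = -8/7 ≈ -1.1429)
Z = 35491/49 (Z = 3 + (-8/7 + 28)**2 = 3 + (188/7)**2 = 3 + 35344/49 = 35491/49 ≈ 724.31)
(7915 - 25860)*(Z + 20005) = (7915 - 25860)*(35491/49 + 20005) = -17945*1015736/49 = -18227382520/49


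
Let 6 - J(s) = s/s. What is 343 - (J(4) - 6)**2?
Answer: 342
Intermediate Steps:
J(s) = 5 (J(s) = 6 - s/s = 6 - 1*1 = 6 - 1 = 5)
343 - (J(4) - 6)**2 = 343 - (5 - 6)**2 = 343 - 1*(-1)**2 = 343 - 1*1 = 343 - 1 = 342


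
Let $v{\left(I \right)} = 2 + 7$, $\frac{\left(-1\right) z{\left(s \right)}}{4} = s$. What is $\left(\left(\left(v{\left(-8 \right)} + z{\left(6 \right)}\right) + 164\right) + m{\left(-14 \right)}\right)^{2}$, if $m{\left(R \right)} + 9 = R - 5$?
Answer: $14641$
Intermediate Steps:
$z{\left(s \right)} = - 4 s$
$v{\left(I \right)} = 9$
$m{\left(R \right)} = -14 + R$ ($m{\left(R \right)} = -9 + \left(R - 5\right) = -9 + \left(-5 + R\right) = -14 + R$)
$\left(\left(\left(v{\left(-8 \right)} + z{\left(6 \right)}\right) + 164\right) + m{\left(-14 \right)}\right)^{2} = \left(\left(\left(9 - 24\right) + 164\right) - 28\right)^{2} = \left(\left(-15 + 164\right) - 28\right)^{2} = \left(149 - 28\right)^{2} = 121^{2} = 14641$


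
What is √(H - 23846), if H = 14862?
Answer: 2*I*√2246 ≈ 94.784*I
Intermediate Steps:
√(H - 23846) = √(14862 - 23846) = √(-8984) = 2*I*√2246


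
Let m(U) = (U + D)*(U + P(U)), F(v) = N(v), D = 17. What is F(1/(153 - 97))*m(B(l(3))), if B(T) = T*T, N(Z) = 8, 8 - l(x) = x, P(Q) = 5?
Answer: 10080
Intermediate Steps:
l(x) = 8 - x
B(T) = T**2
F(v) = 8
m(U) = (5 + U)*(17 + U) (m(U) = (U + 17)*(U + 5) = (17 + U)*(5 + U) = (5 + U)*(17 + U))
F(1/(153 - 97))*m(B(l(3))) = 8*(85 + ((8 - 1*3)**2)**2 + 22*(8 - 1*3)**2) = 8*(85 + ((8 - 3)**2)**2 + 22*(8 - 3)**2) = 8*(85 + (5**2)**2 + 22*5**2) = 8*(85 + 25**2 + 22*25) = 8*(85 + 625 + 550) = 8*1260 = 10080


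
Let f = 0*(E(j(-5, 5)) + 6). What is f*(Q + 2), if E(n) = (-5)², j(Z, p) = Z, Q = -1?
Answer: 0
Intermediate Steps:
E(n) = 25
f = 0 (f = 0*(25 + 6) = 0*31 = 0)
f*(Q + 2) = 0*(-1 + 2) = 0*1 = 0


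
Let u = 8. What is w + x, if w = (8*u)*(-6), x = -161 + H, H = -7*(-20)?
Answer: -405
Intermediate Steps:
H = 140
x = -21 (x = -161 + 140 = -21)
w = -384 (w = (8*8)*(-6) = 64*(-6) = -384)
w + x = -384 - 21 = -405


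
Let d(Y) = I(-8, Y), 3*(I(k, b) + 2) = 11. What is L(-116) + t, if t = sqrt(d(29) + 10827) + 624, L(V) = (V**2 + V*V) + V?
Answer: 27420 + sqrt(97458)/3 ≈ 27524.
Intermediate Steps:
I(k, b) = 5/3 (I(k, b) = -2 + (1/3)*11 = -2 + 11/3 = 5/3)
d(Y) = 5/3
L(V) = V + 2*V**2 (L(V) = (V**2 + V**2) + V = 2*V**2 + V = V + 2*V**2)
t = 624 + sqrt(97458)/3 (t = sqrt(5/3 + 10827) + 624 = sqrt(32486/3) + 624 = sqrt(97458)/3 + 624 = 624 + sqrt(97458)/3 ≈ 728.06)
L(-116) + t = -116*(1 + 2*(-116)) + (624 + sqrt(97458)/3) = -116*(1 - 232) + (624 + sqrt(97458)/3) = -116*(-231) + (624 + sqrt(97458)/3) = 26796 + (624 + sqrt(97458)/3) = 27420 + sqrt(97458)/3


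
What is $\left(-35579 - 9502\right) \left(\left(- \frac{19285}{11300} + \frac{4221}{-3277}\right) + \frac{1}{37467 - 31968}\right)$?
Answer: $\frac{5405911592183}{40044940} \approx 1.35 \cdot 10^{5}$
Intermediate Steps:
$\left(-35579 - 9502\right) \left(\left(- \frac{19285}{11300} + \frac{4221}{-3277}\right) + \frac{1}{37467 - 31968}\right) = - 45081 \left(\left(\left(-19285\right) \frac{1}{11300} + 4221 \left(- \frac{1}{3277}\right)\right) + \frac{1}{5499}\right) = - 45081 \left(\left(- \frac{3857}{2260} - \frac{4221}{3277}\right) + \frac{1}{5499}\right) = - 45081 \left(- \frac{196273}{65540} + \frac{1}{5499}\right) = \left(-45081\right) \left(- \frac{1079239687}{360404460}\right) = \frac{5405911592183}{40044940}$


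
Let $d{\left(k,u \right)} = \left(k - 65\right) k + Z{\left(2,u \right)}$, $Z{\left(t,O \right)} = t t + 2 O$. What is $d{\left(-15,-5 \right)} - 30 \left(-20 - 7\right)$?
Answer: $2004$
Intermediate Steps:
$Z{\left(t,O \right)} = t^{2} + 2 O$
$d{\left(k,u \right)} = 4 + 2 u + k \left(-65 + k\right)$ ($d{\left(k,u \right)} = \left(k - 65\right) k + \left(2^{2} + 2 u\right) = \left(-65 + k\right) k + \left(4 + 2 u\right) = k \left(-65 + k\right) + \left(4 + 2 u\right) = 4 + 2 u + k \left(-65 + k\right)$)
$d{\left(-15,-5 \right)} - 30 \left(-20 - 7\right) = \left(4 + \left(-15\right)^{2} - -975 + 2 \left(-5\right)\right) - 30 \left(-20 - 7\right) = \left(4 + 225 + 975 - 10\right) - -810 = 1194 + 810 = 2004$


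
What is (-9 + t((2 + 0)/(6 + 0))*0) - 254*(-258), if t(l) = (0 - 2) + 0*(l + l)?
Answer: 65523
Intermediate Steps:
t(l) = -2 (t(l) = -2 + 0*(2*l) = -2 + 0 = -2)
(-9 + t((2 + 0)/(6 + 0))*0) - 254*(-258) = (-9 - 2*0) - 254*(-258) = (-9 + 0) + 65532 = -9 + 65532 = 65523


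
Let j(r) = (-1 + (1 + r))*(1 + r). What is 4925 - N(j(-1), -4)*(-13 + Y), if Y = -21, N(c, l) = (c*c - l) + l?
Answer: 4925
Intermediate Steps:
j(r) = r*(1 + r)
N(c, l) = c**2 (N(c, l) = (c**2 - l) + l = c**2)
4925 - N(j(-1), -4)*(-13 + Y) = 4925 - (-(1 - 1))**2*(-13 - 21) = 4925 - (-1*0)**2*(-34) = 4925 - 0**2*(-34) = 4925 - 0*(-34) = 4925 - 1*0 = 4925 + 0 = 4925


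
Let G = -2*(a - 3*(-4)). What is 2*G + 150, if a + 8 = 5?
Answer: 114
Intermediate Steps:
a = -3 (a = -8 + 5 = -3)
G = -18 (G = -2*(-3 - 3*(-4)) = -2*(-3 + 12) = -2*9 = -18)
2*G + 150 = 2*(-18) + 150 = -36 + 150 = 114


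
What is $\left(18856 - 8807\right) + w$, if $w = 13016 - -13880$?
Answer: $36945$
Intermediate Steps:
$w = 26896$ ($w = 13016 + 13880 = 26896$)
$\left(18856 - 8807\right) + w = \left(18856 - 8807\right) + 26896 = 10049 + 26896 = 36945$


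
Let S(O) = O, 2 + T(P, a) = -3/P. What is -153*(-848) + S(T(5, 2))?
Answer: 648707/5 ≈ 1.2974e+5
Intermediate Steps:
T(P, a) = -2 - 3/P
-153*(-848) + S(T(5, 2)) = -153*(-848) + (-2 - 3/5) = 129744 + (-2 - 3*⅕) = 129744 + (-2 - ⅗) = 129744 - 13/5 = 648707/5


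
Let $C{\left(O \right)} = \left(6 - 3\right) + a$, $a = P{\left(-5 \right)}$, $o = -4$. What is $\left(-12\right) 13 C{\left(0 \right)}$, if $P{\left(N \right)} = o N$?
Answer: $-3588$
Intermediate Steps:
$P{\left(N \right)} = - 4 N$
$a = 20$ ($a = \left(-4\right) \left(-5\right) = 20$)
$C{\left(O \right)} = 23$ ($C{\left(O \right)} = \left(6 - 3\right) + 20 = 3 + 20 = 23$)
$\left(-12\right) 13 C{\left(0 \right)} = \left(-12\right) 13 \cdot 23 = \left(-156\right) 23 = -3588$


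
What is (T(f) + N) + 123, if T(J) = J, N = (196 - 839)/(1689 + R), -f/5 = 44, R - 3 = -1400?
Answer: -28967/292 ≈ -99.202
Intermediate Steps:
R = -1397 (R = 3 - 1400 = -1397)
f = -220 (f = -5*44 = -220)
N = -643/292 (N = (196 - 839)/(1689 - 1397) = -643/292 ≈ -2.2021)
(T(f) + N) + 123 = (-220 - 643/292) + 123 = -64883/292 + 123 = -28967/292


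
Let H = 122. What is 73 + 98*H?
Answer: 12029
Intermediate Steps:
73 + 98*H = 73 + 98*122 = 73 + 11956 = 12029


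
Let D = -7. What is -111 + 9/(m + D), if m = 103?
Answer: -3549/32 ≈ -110.91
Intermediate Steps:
-111 + 9/(m + D) = -111 + 9/(103 - 7) = -111 + 9/96 = -111 + 9*(1/96) = -111 + 3/32 = -3549/32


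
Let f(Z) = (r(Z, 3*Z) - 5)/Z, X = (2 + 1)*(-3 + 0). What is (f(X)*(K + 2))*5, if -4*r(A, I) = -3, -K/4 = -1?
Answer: 85/6 ≈ 14.167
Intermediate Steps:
K = 4 (K = -4*(-1) = 4)
r(A, I) = 3/4 (r(A, I) = -1/4*(-3) = 3/4)
X = -9 (X = 3*(-3) = -9)
f(Z) = -17/(4*Z) (f(Z) = (3/4 - 5)/Z = -17/(4*Z))
(f(X)*(K + 2))*5 = ((-17/4/(-9))*(4 + 2))*5 = (-17/4*(-1/9)*6)*5 = ((17/36)*6)*5 = (17/6)*5 = 85/6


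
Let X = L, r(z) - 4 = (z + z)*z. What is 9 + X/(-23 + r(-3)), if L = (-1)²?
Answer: 8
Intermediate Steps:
r(z) = 4 + 2*z² (r(z) = 4 + (z + z)*z = 4 + (2*z)*z = 4 + 2*z²)
L = 1
X = 1
9 + X/(-23 + r(-3)) = 9 + 1/(-23 + (4 + 2*(-3)²)) = 9 + 1/(-23 + (4 + 2*9)) = 9 + 1/(-23 + (4 + 18)) = 9 + 1/(-23 + 22) = 9 + 1/(-1) = 9 + 1*(-1) = 9 - 1 = 8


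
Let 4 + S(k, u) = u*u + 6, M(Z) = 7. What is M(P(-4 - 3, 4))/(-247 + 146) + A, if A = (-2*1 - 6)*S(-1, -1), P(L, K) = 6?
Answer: -2431/101 ≈ -24.069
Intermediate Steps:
S(k, u) = 2 + u² (S(k, u) = -4 + (u*u + 6) = -4 + (u² + 6) = -4 + (6 + u²) = 2 + u²)
A = -24 (A = (-2*1 - 6)*(2 + (-1)²) = (-2 - 6)*(2 + 1) = -8*3 = -24)
M(P(-4 - 3, 4))/(-247 + 146) + A = 7/(-247 + 146) - 24 = 7/(-101) - 24 = -1/101*7 - 24 = -7/101 - 24 = -2431/101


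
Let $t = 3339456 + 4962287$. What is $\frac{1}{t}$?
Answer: $\frac{1}{8301743} \approx 1.2046 \cdot 10^{-7}$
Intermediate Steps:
$t = 8301743$
$\frac{1}{t} = \frac{1}{8301743}$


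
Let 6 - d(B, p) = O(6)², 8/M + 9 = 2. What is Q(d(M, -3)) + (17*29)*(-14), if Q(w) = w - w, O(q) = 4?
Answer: -6902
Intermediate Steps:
M = -8/7 (M = 8/(-9 + 2) = 8/(-7) = 8*(-⅐) = -8/7 ≈ -1.1429)
d(B, p) = -10 (d(B, p) = 6 - 1*4² = 6 - 1*16 = 6 - 16 = -10)
Q(w) = 0
Q(d(M, -3)) + (17*29)*(-14) = 0 + (17*29)*(-14) = 0 + 493*(-14) = 0 - 6902 = -6902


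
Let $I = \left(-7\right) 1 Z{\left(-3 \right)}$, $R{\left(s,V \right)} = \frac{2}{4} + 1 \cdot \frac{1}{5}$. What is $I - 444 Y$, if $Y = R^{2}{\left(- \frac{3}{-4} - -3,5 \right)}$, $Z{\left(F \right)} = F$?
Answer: $- \frac{4914}{25} \approx -196.56$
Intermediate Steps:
$R{\left(s,V \right)} = \frac{7}{10}$ ($R{\left(s,V \right)} = 2 \cdot \frac{1}{4} + 1 \cdot \frac{1}{5} = \frac{1}{2} + \frac{1}{5} = \frac{7}{10}$)
$I = 21$ ($I = \left(-7\right) 1 \left(-3\right) = \left(-7\right) \left(-3\right) = 21$)
$Y = \frac{49}{100}$ ($Y = \left(\frac{7}{10}\right)^{2} = \frac{49}{100} \approx 0.49$)
$I - 444 Y = 21 - \frac{5439}{25} = - \frac{4914}{25}$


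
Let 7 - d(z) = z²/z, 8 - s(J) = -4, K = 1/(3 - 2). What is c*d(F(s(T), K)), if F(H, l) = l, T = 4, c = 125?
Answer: 750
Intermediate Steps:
K = 1 (K = 1/1 = 1)
s(J) = 12 (s(J) = 8 - 1*(-4) = 8 + 4 = 12)
d(z) = 7 - z (d(z) = 7 - z²/z = 7 - z)
c*d(F(s(T), K)) = 125*(7 - 1*1) = 125*(7 - 1) = 125*6 = 750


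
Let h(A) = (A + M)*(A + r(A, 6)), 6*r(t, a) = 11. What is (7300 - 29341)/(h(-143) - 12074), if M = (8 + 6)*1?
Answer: -14694/4091 ≈ -3.5918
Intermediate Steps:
r(t, a) = 11/6 (r(t, a) = (⅙)*11 = 11/6)
M = 14 (M = 14*1 = 14)
h(A) = (14 + A)*(11/6 + A) (h(A) = (A + 14)*(A + 11/6) = (14 + A)*(11/6 + A))
(7300 - 29341)/(h(-143) - 12074) = (7300 - 29341)/((77/3 + (-143)² + (95/6)*(-143)) - 12074) = -22041/((77/3 + 20449 - 13585/6) - 12074) = -22041/(36421/2 - 12074) = -22041/12273/2 = -22041*2/12273 = -14694/4091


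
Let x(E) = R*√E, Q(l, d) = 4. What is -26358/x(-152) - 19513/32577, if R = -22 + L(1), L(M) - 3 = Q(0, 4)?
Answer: -19513/32577 - 4393*I*√38/190 ≈ -0.59898 - 142.53*I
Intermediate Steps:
L(M) = 7 (L(M) = 3 + 4 = 7)
R = -15 (R = -22 + 7 = -15)
x(E) = -15*√E
-26358/x(-152) - 19513/32577 = -26358*I*√38/1140 - 19513/32577 = -4393*I*√38/190 - 19513/32577 = -19513/32577 - 4393*I*√38/190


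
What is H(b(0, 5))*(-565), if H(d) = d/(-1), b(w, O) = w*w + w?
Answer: 0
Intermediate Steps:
b(w, O) = w + w² (b(w, O) = w² + w = w + w²)
H(d) = -d (H(d) = d*(-1) = -d)
H(b(0, 5))*(-565) = -0*(1 + 0)*(-565) = -0*(-565) = -1*0*(-565) = 0*(-565) = 0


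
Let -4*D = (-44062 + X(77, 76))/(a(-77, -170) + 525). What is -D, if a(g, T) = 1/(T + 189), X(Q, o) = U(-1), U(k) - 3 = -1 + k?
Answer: -837159/39904 ≈ -20.979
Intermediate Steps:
U(k) = 2 + k (U(k) = 3 + (-1 + k) = 2 + k)
X(Q, o) = 1 (X(Q, o) = 2 - 1 = 1)
a(g, T) = 1/(189 + T)
D = 837159/39904 (D = -(-44062 + 1)/(4*(1/(189 - 170) + 525)) = -(-44061)/(4*(1/19 + 525)) = -(-44061)/(4*9976/19) = -(-44061)*19/(4*9976) = -1/4*(-837159/9976) = 837159/39904 ≈ 20.979)
-D = -1*837159/39904 = -837159/39904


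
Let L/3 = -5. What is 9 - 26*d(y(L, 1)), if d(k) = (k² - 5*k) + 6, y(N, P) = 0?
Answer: -147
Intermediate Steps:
L = -15 (L = 3*(-5) = -15)
d(k) = 6 + k² - 5*k
9 - 26*d(y(L, 1)) = 9 - 26*(6 + 0² - 5*0) = 9 - 26*(6 + 0 + 0) = 9 - 26*6 = 9 - 156 = -147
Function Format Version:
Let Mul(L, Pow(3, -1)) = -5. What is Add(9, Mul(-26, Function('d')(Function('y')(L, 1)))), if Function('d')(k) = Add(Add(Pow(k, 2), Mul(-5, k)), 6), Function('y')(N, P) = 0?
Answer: -147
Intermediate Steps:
L = -15 (L = Mul(3, -5) = -15)
Function('d')(k) = Add(6, Pow(k, 2), Mul(-5, k))
Add(9, Mul(-26, Function('d')(Function('y')(L, 1)))) = Add(9, Mul(-26, Add(6, Pow(0, 2), Mul(-5, 0)))) = Add(9, Mul(-26, Add(6, 0, 0))) = Add(9, Mul(-26, 6)) = Add(9, -156) = -147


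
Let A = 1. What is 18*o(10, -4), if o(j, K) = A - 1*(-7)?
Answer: 144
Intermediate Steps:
o(j, K) = 8 (o(j, K) = 1 - 1*(-7) = 1 + 7 = 8)
18*o(10, -4) = 18*8 = 144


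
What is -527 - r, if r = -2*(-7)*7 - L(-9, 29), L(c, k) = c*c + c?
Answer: -553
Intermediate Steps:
L(c, k) = c + c² (L(c, k) = c² + c = c + c²)
r = 26 (r = -2*(-7)*7 - (-9)*(1 - 9) = 14*7 - (-9)*(-8) = 98 - 1*72 = 98 - 72 = 26)
-527 - r = -527 - 1*26 = -527 - 26 = -553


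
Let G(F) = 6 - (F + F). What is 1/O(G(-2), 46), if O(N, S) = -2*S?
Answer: -1/92 ≈ -0.010870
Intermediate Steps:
G(F) = 6 - 2*F
1/O(G(-2), 46) = 1/(-2*46) = 1/(-92) = -1/92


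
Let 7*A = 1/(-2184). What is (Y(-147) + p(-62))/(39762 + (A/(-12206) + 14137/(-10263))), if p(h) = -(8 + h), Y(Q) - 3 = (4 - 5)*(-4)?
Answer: 12980328817456/8460753350723055 ≈ 0.0015342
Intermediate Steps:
A = -1/15288 (A = (⅐)/(-2184) = (⅐)*(-1/2184) = -1/15288 ≈ -6.5411e-5)
Y(Q) = 7 (Y(Q) = 3 + (4 - 5)*(-4) = 3 - 1*(-4) = 3 + 4 = 7)
p(h) = -8 - h
(Y(-147) + p(-62))/(39762 + (A/(-12206) + 14137/(-10263))) = (7 + (-8 - 1*(-62)))/(39762 + (-1/15288/(-12206) + 14137/(-10263))) = (7 + (-8 + 62))/(39762 + (-1/15288*(-1/12206) + 14137*(-1/10263))) = (7 + 54)/(39762 + (1/186605328 - 14137/10263)) = 61/(39762 - 293115501297/212792275696) = 61/(8460753350723055/212792275696) = 61*(212792275696/8460753350723055) = 12980328817456/8460753350723055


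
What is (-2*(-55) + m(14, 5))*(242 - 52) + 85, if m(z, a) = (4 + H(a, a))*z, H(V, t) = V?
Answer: 44925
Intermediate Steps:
m(z, a) = z*(4 + a) (m(z, a) = (4 + a)*z = z*(4 + a))
(-2*(-55) + m(14, 5))*(242 - 52) + 85 = (-2*(-55) + 14*(4 + 5))*(242 - 52) + 85 = (110 + 14*9)*190 + 85 = (110 + 126)*190 + 85 = 236*190 + 85 = 44840 + 85 = 44925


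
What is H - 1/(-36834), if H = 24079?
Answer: 886925887/36834 ≈ 24079.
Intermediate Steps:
H - 1/(-36834) = 24079 - 1/(-36834) = 24079 - 1*(-1/36834) = 24079 + 1/36834 = 886925887/36834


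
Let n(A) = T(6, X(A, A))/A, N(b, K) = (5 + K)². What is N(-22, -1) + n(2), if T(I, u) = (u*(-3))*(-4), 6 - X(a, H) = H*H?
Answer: 28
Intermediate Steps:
X(a, H) = 6 - H² (X(a, H) = 6 - H*H = 6 - H²)
T(I, u) = 12*u (T(I, u) = -3*u*(-4) = 12*u)
n(A) = (72 - 12*A²)/A (n(A) = (12*(6 - A²))/A = (72 - 12*A²)/A)
N(-22, -1) + n(2) = (5 - 1)² + (-12*2 + 72/2) = 4² + (-24 + 72*(½)) = 16 + (-24 + 36) = 16 + 12 = 28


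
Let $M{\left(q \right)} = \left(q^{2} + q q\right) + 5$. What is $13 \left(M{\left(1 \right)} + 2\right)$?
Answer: $117$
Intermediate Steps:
$M{\left(q \right)} = 5 + 2 q^{2}$ ($M{\left(q \right)} = \left(q^{2} + q^{2}\right) + 5 = 2 q^{2} + 5 = 5 + 2 q^{2}$)
$13 \left(M{\left(1 \right)} + 2\right) = 13 \left(\left(5 + 2 \cdot 1^{2}\right) + 2\right) = 13 \left(\left(5 + 2 \cdot 1\right) + 2\right) = 13 \left(\left(5 + 2\right) + 2\right) = 13 \left(7 + 2\right) = 13 \cdot 9 = 117$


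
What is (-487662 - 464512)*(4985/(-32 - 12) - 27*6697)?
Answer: 3790138604827/22 ≈ 1.7228e+11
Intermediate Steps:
(-487662 - 464512)*(4985/(-32 - 12) - 27*6697) = -952174*(4985/(-44) - 180819) = -952174*(4985*(-1/44) - 180819) = -952174*(-4985/44 - 180819) = -952174*(-7961021/44) = 3790138604827/22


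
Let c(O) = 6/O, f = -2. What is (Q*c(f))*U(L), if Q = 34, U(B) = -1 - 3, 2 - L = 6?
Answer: 408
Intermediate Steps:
L = -4 (L = 2 - 1*6 = 2 - 6 = -4)
U(B) = -4
(Q*c(f))*U(L) = (34*(6/(-2)))*(-4) = (34*(6*(-½)))*(-4) = (34*(-3))*(-4) = -102*(-4) = 408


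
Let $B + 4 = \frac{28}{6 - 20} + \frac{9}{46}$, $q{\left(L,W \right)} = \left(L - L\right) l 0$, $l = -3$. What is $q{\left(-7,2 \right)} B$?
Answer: $0$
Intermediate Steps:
$q{\left(L,W \right)} = 0$ ($q{\left(L,W \right)} = \left(L - L\right) \left(-3\right) 0 = 0 \left(-3\right) 0 = 0 \cdot 0 = 0$)
$B = - \frac{267}{46}$ ($B = -4 + \left(\frac{28}{6 - 20} + \frac{9}{46}\right) = -4 + \left(\frac{28}{6 - 20} + 9 \cdot \frac{1}{46}\right) = -4 + \left(\frac{28}{-14} + \frac{9}{46}\right) = -4 + \left(28 \left(- \frac{1}{14}\right) + \frac{9}{46}\right) = -4 + \left(-2 + \frac{9}{46}\right) = -4 - \frac{83}{46} = - \frac{267}{46} \approx -5.8043$)
$q{\left(-7,2 \right)} B = 0 \left(- \frac{267}{46}\right) = 0$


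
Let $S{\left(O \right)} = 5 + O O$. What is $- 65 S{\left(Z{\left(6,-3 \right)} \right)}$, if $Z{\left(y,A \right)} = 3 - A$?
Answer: $-2665$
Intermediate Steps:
$S{\left(O \right)} = 5 + O^{2}$
$- 65 S{\left(Z{\left(6,-3 \right)} \right)} = - 65 \left(5 + \left(3 - -3\right)^{2}\right) = - 65 \left(5 + \left(3 + 3\right)^{2}\right) = - 65 \left(5 + 6^{2}\right) = - 65 \left(5 + 36\right) = \left(-65\right) 41 = -2665$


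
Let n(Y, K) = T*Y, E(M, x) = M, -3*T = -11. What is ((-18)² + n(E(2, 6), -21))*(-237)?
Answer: -78526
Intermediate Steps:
T = 11/3 (T = -⅓*(-11) = 11/3 ≈ 3.6667)
n(Y, K) = 11*Y/3
((-18)² + n(E(2, 6), -21))*(-237) = ((-18)² + (11/3)*2)*(-237) = (324 + 22/3)*(-237) = (994/3)*(-237) = -78526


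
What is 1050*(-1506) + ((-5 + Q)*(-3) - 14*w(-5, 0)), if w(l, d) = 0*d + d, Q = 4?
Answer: -1581297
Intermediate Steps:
w(l, d) = d (w(l, d) = 0 + d = d)
1050*(-1506) + ((-5 + Q)*(-3) - 14*w(-5, 0)) = 1050*(-1506) + ((-5 + 4)*(-3) - 14*0) = -1581300 + (-1*(-3) + 0) = -1581300 + (3 + 0) = -1581300 + 3 = -1581297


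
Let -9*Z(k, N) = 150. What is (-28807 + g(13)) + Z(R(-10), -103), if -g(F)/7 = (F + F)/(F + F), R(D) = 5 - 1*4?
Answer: -86492/3 ≈ -28831.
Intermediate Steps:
R(D) = 1 (R(D) = 5 - 4 = 1)
g(F) = -7 (g(F) = -7*(F + F)/(F + F) = -7*2*F/(2*F) = -7*2*F*1/(2*F) = -7*1 = -7)
Z(k, N) = -50/3 (Z(k, N) = -⅑*150 = -50/3)
(-28807 + g(13)) + Z(R(-10), -103) = (-28807 - 7) - 50/3 = -28814 - 50/3 = -86492/3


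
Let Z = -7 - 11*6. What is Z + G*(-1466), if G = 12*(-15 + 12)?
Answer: 52703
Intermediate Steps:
Z = -73 (Z = -7 - 66 = -73)
G = -36 (G = 12*(-3) = -36)
Z + G*(-1466) = -73 - 36*(-1466) = -73 + 52776 = 52703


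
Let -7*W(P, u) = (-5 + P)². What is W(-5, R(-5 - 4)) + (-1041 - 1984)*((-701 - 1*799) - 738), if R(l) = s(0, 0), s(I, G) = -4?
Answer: 47389550/7 ≈ 6.7699e+6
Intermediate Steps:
R(l) = -4
W(P, u) = -(-5 + P)²/7
W(-5, R(-5 - 4)) + (-1041 - 1984)*((-701 - 1*799) - 738) = -(-5 - 5)²/7 + (-1041 - 1984)*((-701 - 1*799) - 738) = -⅐*(-10)² - 3025*((-701 - 799) - 738) = -⅐*100 - 3025*(-1500 - 738) = -100/7 - 3025*(-2238) = -100/7 + 6769950 = 47389550/7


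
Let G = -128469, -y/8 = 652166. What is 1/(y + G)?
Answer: -1/5345797 ≈ -1.8706e-7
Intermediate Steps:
y = -5217328 (y = -8*652166 = -5217328)
1/(y + G) = 1/(-5217328 - 128469) = 1/(-5345797) = -1/5345797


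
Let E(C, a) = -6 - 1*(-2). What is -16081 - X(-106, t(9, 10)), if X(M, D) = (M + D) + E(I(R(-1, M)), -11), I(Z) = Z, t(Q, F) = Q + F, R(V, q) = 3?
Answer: -15990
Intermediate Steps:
t(Q, F) = F + Q
E(C, a) = -4 (E(C, a) = -6 + 2 = -4)
X(M, D) = -4 + D + M (X(M, D) = (M + D) - 4 = (D + M) - 4 = -4 + D + M)
-16081 - X(-106, t(9, 10)) = -16081 - (-4 + (10 + 9) - 106) = -16081 - (-4 + 19 - 106) = -16081 - 1*(-91) = -16081 + 91 = -15990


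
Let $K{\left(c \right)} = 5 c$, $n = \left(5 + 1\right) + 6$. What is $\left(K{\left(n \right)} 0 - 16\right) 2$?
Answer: $-32$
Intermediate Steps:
$n = 12$ ($n = 6 + 6 = 12$)
$\left(K{\left(n \right)} 0 - 16\right) 2 = \left(5 \cdot 12 \cdot 0 - 16\right) 2 = \left(60 \cdot 0 - 16\right) 2 = \left(0 - 16\right) 2 = \left(-16\right) 2 = -32$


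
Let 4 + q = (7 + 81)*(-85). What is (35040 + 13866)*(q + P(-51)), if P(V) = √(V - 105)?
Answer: -366012504 + 97812*I*√39 ≈ -3.6601e+8 + 6.1084e+5*I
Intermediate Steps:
P(V) = √(-105 + V)
q = -7484 (q = -4 + (7 + 81)*(-85) = -4 + 88*(-85) = -4 - 7480 = -7484)
(35040 + 13866)*(q + P(-51)) = (35040 + 13866)*(-7484 + √(-105 - 51)) = 48906*(-7484 + √(-156)) = 48906*(-7484 + 2*I*√39) = -366012504 + 97812*I*√39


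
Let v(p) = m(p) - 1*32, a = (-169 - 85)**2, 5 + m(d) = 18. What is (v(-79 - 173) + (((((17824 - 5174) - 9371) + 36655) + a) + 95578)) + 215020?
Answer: 415029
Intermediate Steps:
m(d) = 13 (m(d) = -5 + 18 = 13)
a = 64516 (a = (-254)**2 = 64516)
v(p) = -19 (v(p) = 13 - 1*32 = 13 - 32 = -19)
(v(-79 - 173) + (((((17824 - 5174) - 9371) + 36655) + a) + 95578)) + 215020 = (-19 + (((((17824 - 5174) - 9371) + 36655) + 64516) + 95578)) + 215020 = (-19 + ((((12650 - 9371) + 36655) + 64516) + 95578)) + 215020 = (-19 + (((3279 + 36655) + 64516) + 95578)) + 215020 = (-19 + ((39934 + 64516) + 95578)) + 215020 = (-19 + (104450 + 95578)) + 215020 = (-19 + 200028) + 215020 = 200009 + 215020 = 415029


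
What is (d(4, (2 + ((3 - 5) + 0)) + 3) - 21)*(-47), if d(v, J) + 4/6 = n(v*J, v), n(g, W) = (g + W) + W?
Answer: 235/3 ≈ 78.333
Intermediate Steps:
n(g, W) = g + 2*W (n(g, W) = (W + g) + W = g + 2*W)
d(v, J) = -2/3 + 2*v + J*v (d(v, J) = -2/3 + (v*J + 2*v) = -2/3 + (J*v + 2*v) = -2/3 + (2*v + J*v) = -2/3 + 2*v + J*v)
(d(4, (2 + ((3 - 5) + 0)) + 3) - 21)*(-47) = ((-2/3 + 2*4 + ((2 + ((3 - 5) + 0)) + 3)*4) - 21)*(-47) = ((-2/3 + 8 + ((2 + (-2 + 0)) + 3)*4) - 21)*(-47) = ((-2/3 + 8 + ((2 - 2) + 3)*4) - 21)*(-47) = ((-2/3 + 8 + (0 + 3)*4) - 21)*(-47) = ((-2/3 + 8 + 3*4) - 21)*(-47) = ((-2/3 + 8 + 12) - 21)*(-47) = (58/3 - 21)*(-47) = -5/3*(-47) = 235/3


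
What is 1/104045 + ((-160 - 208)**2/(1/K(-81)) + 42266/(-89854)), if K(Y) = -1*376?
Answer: -238019270815022218/4674429715 ≈ -5.0919e+7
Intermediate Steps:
K(Y) = -376
1/104045 + ((-160 - 208)**2/(1/K(-81)) + 42266/(-89854)) = 1/104045 + ((-160 - 208)**2/(1/(-376)) + 42266/(-89854)) = 1/104045 + ((-368)**2/(-1/376) + 42266*(-1/89854)) = 1/104045 + (135424*(-376) - 21133/44927) = 1/104045 + (-50919424 - 21133/44927) = 1/104045 - 2287656983181/44927 = -238019270815022218/4674429715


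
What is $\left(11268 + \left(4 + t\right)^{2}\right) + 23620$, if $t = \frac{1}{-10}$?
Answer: $\frac{3490321}{100} \approx 34903.0$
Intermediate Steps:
$t = - \frac{1}{10} \approx -0.1$
$\left(11268 + \left(4 + t\right)^{2}\right) + 23620 = \left(11268 + \left(4 - \frac{1}{10}\right)^{2}\right) + 23620 = \left(11268 + \left(\frac{39}{10}\right)^{2}\right) + 23620 = \left(11268 + \frac{1521}{100}\right) + 23620 = \frac{1128321}{100} + 23620 = \frac{3490321}{100}$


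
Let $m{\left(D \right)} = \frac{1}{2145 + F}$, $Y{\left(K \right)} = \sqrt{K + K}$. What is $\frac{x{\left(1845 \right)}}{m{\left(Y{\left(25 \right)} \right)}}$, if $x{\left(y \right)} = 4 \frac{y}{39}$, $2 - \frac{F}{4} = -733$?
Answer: $\frac{12509100}{13} \approx 9.6224 \cdot 10^{5}$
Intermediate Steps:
$F = 2940$ ($F = 8 - -2932 = 8 + 2932 = 2940$)
$Y{\left(K \right)} = \sqrt{2} \sqrt{K}$ ($Y{\left(K \right)} = \sqrt{2 K} = \sqrt{2} \sqrt{K}$)
$m{\left(D \right)} = \frac{1}{5085}$ ($m{\left(D \right)} = \frac{1}{2145 + 2940} = \frac{1}{5085}$)
$x{\left(y \right)} = \frac{4 y}{39}$ ($x{\left(y \right)} = 4 y \frac{1}{39} = 4 \frac{y}{39} = \frac{4 y}{39}$)
$\frac{x{\left(1845 \right)}}{m{\left(Y{\left(25 \right)} \right)}} = \frac{4}{39} \cdot 1845 \frac{1}{\frac{1}{5085}} = \frac{2460}{13} \cdot 5085 = \frac{12509100}{13}$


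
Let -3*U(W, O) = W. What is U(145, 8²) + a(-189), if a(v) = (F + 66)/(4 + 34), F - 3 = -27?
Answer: -2692/57 ≈ -47.228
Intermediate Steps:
F = -24 (F = 3 - 27 = -24)
U(W, O) = -W/3
a(v) = 21/19 (a(v) = (-24 + 66)/(4 + 34) = 42/38 = 42*(1/38) = 21/19)
U(145, 8²) + a(-189) = -⅓*145 + 21/19 = -145/3 + 21/19 = -2692/57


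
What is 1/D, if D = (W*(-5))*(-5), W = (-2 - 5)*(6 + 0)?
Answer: -1/1050 ≈ -0.00095238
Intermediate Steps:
W = -42 (W = -7*6 = -42)
D = -1050 (D = -42*(-5)*(-5) = 210*(-5) = -1050)
1/D = 1/(-1050) = -1/1050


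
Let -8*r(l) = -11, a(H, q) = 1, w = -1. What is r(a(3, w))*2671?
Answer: 29381/8 ≈ 3672.6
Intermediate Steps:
r(l) = 11/8 (r(l) = -⅛*(-11) = 11/8)
r(a(3, w))*2671 = (11/8)*2671 = 29381/8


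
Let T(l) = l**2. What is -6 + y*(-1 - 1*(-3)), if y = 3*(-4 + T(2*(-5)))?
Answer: 570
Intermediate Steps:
y = 288 (y = 3*(-4 + (2*(-5))**2) = 3*(-4 + (-10)**2) = 3*(-4 + 100) = 3*96 = 288)
-6 + y*(-1 - 1*(-3)) = -6 + 288*(-1 - 1*(-3)) = -6 + 288*(-1 + 3) = -6 + 288*2 = -6 + 576 = 570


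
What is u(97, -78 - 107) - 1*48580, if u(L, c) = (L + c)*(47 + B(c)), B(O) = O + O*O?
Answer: -3048236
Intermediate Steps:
B(O) = O + O²
u(L, c) = (47 + c*(1 + c))*(L + c) (u(L, c) = (L + c)*(47 + c*(1 + c)) = (47 + c*(1 + c))*(L + c))
u(97, -78 - 107) - 1*48580 = (47*97 + 47*(-78 - 107) + (-78 - 107)²*(1 + (-78 - 107)) + 97*(-78 - 107)*(1 + (-78 - 107))) - 1*48580 = (4559 + 47*(-185) + (-185)²*(1 - 185) + 97*(-185)*(1 - 185)) - 48580 = (4559 - 8695 + 34225*(-184) + 97*(-185)*(-184)) - 48580 = (4559 - 8695 - 6297400 + 3301880) - 48580 = -2999656 - 48580 = -3048236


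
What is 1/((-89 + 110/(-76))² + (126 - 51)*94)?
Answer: 1444/21993169 ≈ 6.5657e-5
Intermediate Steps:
1/((-89 + 110/(-76))² + (126 - 51)*94) = 1/((-89 + 110*(-1/76))² + 75*94) = 1/((-89 - 55/38)² + 7050) = 1/((-3437/38)² + 7050) = 1/(11812969/1444 + 7050) = 1/(21993169/1444) = 1444/21993169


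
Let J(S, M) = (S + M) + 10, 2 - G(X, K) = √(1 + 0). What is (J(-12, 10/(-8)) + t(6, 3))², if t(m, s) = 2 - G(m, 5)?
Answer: 81/16 ≈ 5.0625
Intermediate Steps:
G(X, K) = 1 (G(X, K) = 2 - √(1 + 0) = 2 - √1 = 2 - 1*1 = 2 - 1 = 1)
t(m, s) = 1 (t(m, s) = 2 - 1*1 = 2 - 1 = 1)
J(S, M) = 10 + M + S (J(S, M) = (M + S) + 10 = 10 + M + S)
(J(-12, 10/(-8)) + t(6, 3))² = ((10 + 10/(-8) - 12) + 1)² = ((10 + 10*(-⅛) - 12) + 1)² = ((10 - 5/4 - 12) + 1)² = (-13/4 + 1)² = (-9/4)² = 81/16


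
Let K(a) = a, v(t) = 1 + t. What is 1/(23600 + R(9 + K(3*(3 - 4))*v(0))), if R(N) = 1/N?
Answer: 6/141601 ≈ 4.2373e-5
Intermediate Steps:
1/(23600 + R(9 + K(3*(3 - 4))*v(0))) = 1/(23600 + 1/(9 + (3*(3 - 4))*(1 + 0))) = 1/(23600 + 1/(9 + (3*(-1))*1)) = 1/(23600 + 1/(9 - 3*1)) = 1/(23600 + 1/(9 - 3)) = 1/(23600 + 1/6) = 1/(141601/6) = 6/141601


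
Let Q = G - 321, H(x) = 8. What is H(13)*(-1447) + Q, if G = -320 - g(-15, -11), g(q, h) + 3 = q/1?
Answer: -12199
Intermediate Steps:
g(q, h) = -3 + q (g(q, h) = -3 + q/1 = -3 + q*1 = -3 + q)
G = -302 (G = -320 - (-3 - 15) = -320 - 1*(-18) = -320 + 18 = -302)
Q = -623 (Q = -302 - 321 = -623)
H(13)*(-1447) + Q = 8*(-1447) - 623 = -11576 - 623 = -12199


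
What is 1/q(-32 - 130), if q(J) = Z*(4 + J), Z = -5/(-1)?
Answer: -1/790 ≈ -0.0012658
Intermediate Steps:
Z = 5 (Z = -5*(-1) = 5)
q(J) = 20 + 5*J (q(J) = 5*(4 + J) = 20 + 5*J)
1/q(-32 - 130) = 1/(20 + 5*(-32 - 130)) = 1/(20 + 5*(-162)) = 1/(20 - 810) = 1/(-790) = -1/790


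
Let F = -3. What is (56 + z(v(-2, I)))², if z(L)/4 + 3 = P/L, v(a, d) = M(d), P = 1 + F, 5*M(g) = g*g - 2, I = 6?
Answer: 529984/289 ≈ 1833.9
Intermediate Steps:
M(g) = -⅖ + g²/5 (M(g) = (g*g - 2)/5 = (g² - 2)/5 = (-2 + g²)/5 = -⅖ + g²/5)
P = -2 (P = 1 - 3 = -2)
v(a, d) = -⅖ + d²/5
z(L) = -12 - 8/L (z(L) = -12 + 4*(-2/L) = -12 - 8/L)
(56 + z(v(-2, I)))² = (56 + (-12 - 8/(-⅖ + (⅕)*6²)))² = (56 + (-12 - 8/(-⅖ + (⅕)*36)))² = (56 + (-12 - 8/(-⅖ + 36/5)))² = (56 + (-12 - 8/34/5))² = (56 + (-12 - 8*5/34))² = (56 + (-12 - 20/17))² = (56 - 224/17)² = (728/17)² = 529984/289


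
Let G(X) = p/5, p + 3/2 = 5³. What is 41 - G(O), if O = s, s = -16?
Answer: 163/10 ≈ 16.300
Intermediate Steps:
O = -16
p = 247/2 (p = -3/2 + 5³ = -3/2 + 125 = 247/2 ≈ 123.50)
G(X) = 247/10 (G(X) = (247/2)/5 = (247/2)*(⅕) = 247/10)
41 - G(O) = 41 - 1*247/10 = 41 - 247/10 = 163/10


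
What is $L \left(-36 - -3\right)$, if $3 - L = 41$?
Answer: $1254$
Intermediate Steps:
$L = -38$ ($L = 3 - 41 = -38$)
$L \left(-36 - -3\right) = - 38 \left(-36 - -3\right) = - 38 \left(-36 + 3\right) = \left(-38\right) \left(-33\right) = 1254$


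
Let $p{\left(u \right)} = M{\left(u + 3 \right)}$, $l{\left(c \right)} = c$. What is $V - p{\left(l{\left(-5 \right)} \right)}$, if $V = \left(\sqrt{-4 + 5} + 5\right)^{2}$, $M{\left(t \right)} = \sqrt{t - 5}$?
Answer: $36 - i \sqrt{7} \approx 36.0 - 2.6458 i$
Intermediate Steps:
$M{\left(t \right)} = \sqrt{-5 + t}$
$p{\left(u \right)} = \sqrt{-2 + u}$ ($p{\left(u \right)} = \sqrt{-5 + \left(u + 3\right)} = \sqrt{-5 + \left(3 + u\right)} = \sqrt{-2 + u}$)
$V = 36$ ($V = \left(\sqrt{1} + 5\right)^{2} = \left(1 + 5\right)^{2} = 6^{2} = 36$)
$V - p{\left(l{\left(-5 \right)} \right)} = 36 - \sqrt{-2 - 5} = 36 - \sqrt{-7} = 36 - i \sqrt{7}$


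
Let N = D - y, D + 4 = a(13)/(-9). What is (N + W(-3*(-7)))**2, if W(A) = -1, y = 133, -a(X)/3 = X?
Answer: 160801/9 ≈ 17867.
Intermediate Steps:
a(X) = -3*X
D = 1/3 (D = -4 - 3*13/(-9) = -4 - 39*(-1/9) = -4 + 13/3 = 1/3 ≈ 0.33333)
N = -398/3 (N = 1/3 - 1*133 = 1/3 - 133 = -398/3 ≈ -132.67)
(N + W(-3*(-7)))**2 = (-398/3 - 1)**2 = (-401/3)**2 = 160801/9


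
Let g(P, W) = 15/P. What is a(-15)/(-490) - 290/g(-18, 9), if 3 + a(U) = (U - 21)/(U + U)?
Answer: 852609/2450 ≈ 348.00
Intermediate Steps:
a(U) = -3 + (-21 + U)/(2*U) (a(U) = -3 + (U - 21)/(U + U) = -3 + (-21 + U)/((2*U)) = -3 + (-21 + U)*(1/(2*U)) = -3 + (-21 + U)/(2*U))
a(-15)/(-490) - 290/g(-18, 9) = ((½)*(-21 - 5*(-15))/(-15))/(-490) - 290/(15/(-18)) = ((½)*(-1/15)*(-21 + 75))*(-1/490) - 290/(15*(-1/18)) = ((½)*(-1/15)*54)*(-1/490) - 290/(-⅚) = -9/5*(-1/490) - 290*(-6/5) = 9/2450 + 348 = 852609/2450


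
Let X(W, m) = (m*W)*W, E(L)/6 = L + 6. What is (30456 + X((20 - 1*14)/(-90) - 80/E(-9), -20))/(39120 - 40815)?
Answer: -12179444/686475 ≈ -17.742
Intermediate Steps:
E(L) = 36 + 6*L (E(L) = 6*(L + 6) = 6*(6 + L) = 36 + 6*L)
X(W, m) = m*W**2 (X(W, m) = (W*m)*W = m*W**2)
(30456 + X((20 - 1*14)/(-90) - 80/E(-9), -20))/(39120 - 40815) = (30456 - 20*((20 - 1*14)/(-90) - 80/(36 + 6*(-9)))**2)/(39120 - 40815) = (30456 - 20*((20 - 14)*(-1/90) - 80/(36 - 54))**2)/(-1695) = (30456 - 20*(6*(-1/90) - 80/(-18))**2)*(-1/1695) = (30456 - 20*(-1/15 - 80*(-1/18))**2)*(-1/1695) = (30456 - 20*(-1/15 + 40/9)**2)*(-1/1695) = (30456 - 20*(197/45)**2)*(-1/1695) = (30456 - 20*38809/2025)*(-1/1695) = (30456 - 155236/405)*(-1/1695) = (12179444/405)*(-1/1695) = -12179444/686475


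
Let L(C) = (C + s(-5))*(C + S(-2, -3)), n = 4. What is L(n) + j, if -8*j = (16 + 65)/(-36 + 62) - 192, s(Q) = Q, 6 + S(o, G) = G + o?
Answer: 6367/208 ≈ 30.611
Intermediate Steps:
S(o, G) = -6 + G + o (S(o, G) = -6 + (G + o) = -6 + G + o)
L(C) = (-11 + C)*(-5 + C) (L(C) = (C - 5)*(C + (-6 - 3 - 2)) = (-5 + C)*(C - 11) = (-5 + C)*(-11 + C) = (-11 + C)*(-5 + C))
j = 4911/208 (j = -((16 + 65)/(-36 + 62) - 192)/8 = -(81/26 - 192)/8 = -1/8*(-4911/26) = 4911/208 ≈ 23.611)
L(n) + j = (55 + 4**2 - 16*4) + 4911/208 = (55 + 16 - 64) + 4911/208 = 7 + 4911/208 = 6367/208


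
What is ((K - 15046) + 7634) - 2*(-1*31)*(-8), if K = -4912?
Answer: -12820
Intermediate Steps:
((K - 15046) + 7634) - 2*(-1*31)*(-8) = ((-4912 - 15046) + 7634) - 2*(-1*31)*(-8) = (-19958 + 7634) - 2*(-31)*(-8) = -12324 - (-62)*(-8) = -12324 - 1*496 = -12324 - 496 = -12820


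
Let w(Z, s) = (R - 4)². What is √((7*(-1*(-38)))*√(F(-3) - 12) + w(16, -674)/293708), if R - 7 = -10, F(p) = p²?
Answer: √(3597923 + 5736581886056*I*√3)/146854 ≈ 15.178 + 15.178*I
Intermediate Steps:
R = -3 (R = 7 - 10 = -3)
w(Z, s) = 49 (w(Z, s) = (-3 - 4)² = (-7)² = 49)
√((7*(-1*(-38)))*√(F(-3) - 12) + w(16, -674)/293708) = √((7*(-1*(-38)))*√((-3)² - 12) + 49/293708) = √((7*38)*√(9 - 12) + 49*(1/293708)) = √(266*√(-3) + 49/293708) = √(266*(I*√3) + 49/293708) = √(266*I*√3 + 49/293708) = √(49/293708 + 266*I*√3)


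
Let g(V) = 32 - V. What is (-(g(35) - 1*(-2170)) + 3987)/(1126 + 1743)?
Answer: 1820/2869 ≈ 0.63437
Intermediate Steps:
(-(g(35) - 1*(-2170)) + 3987)/(1126 + 1743) = (-((32 - 1*35) - 1*(-2170)) + 3987)/(1126 + 1743) = (-((32 - 35) + 2170) + 3987)/2869 = (-(-3 + 2170) + 3987)*(1/2869) = (-1*2167 + 3987)*(1/2869) = (-2167 + 3987)*(1/2869) = 1820*(1/2869) = 1820/2869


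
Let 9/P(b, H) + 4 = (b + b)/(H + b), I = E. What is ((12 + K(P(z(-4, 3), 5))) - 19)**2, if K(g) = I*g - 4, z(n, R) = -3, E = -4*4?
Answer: 4489/49 ≈ 91.612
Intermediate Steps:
E = -16
I = -16
P(b, H) = 9/(-4 + 2*b/(H + b)) (P(b, H) = 9/(-4 + (b + b)/(H + b)) = 9/(-4 + (2*b)/(H + b)) = 9/(-4 + 2*b/(H + b)))
K(g) = -4 - 16*g (K(g) = -16*g - 4 = -4 - 16*g)
((12 + K(P(z(-4, 3), 5))) - 19)**2 = ((12 + (-4 - 72*(-1*5 - 1*(-3))/(-3 + 2*5))) - 19)**2 = ((12 + (-4 - 72*(-5 + 3)/(-3 + 10))) - 19)**2 = ((12 + (-4 - 72*(-2)/7)) - 19)**2 = ((12 + (-4 - 16*(-9/7))) - 19)**2 = ((12 + (-4 + 144/7)) - 19)**2 = ((12 + 116/7) - 19)**2 = (200/7 - 19)**2 = (67/7)**2 = 4489/49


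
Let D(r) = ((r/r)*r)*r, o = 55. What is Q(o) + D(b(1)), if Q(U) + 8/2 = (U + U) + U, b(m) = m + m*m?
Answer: 165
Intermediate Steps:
b(m) = m + m²
D(r) = r² (D(r) = (1*r)*r = r*r = r²)
Q(U) = -4 + 3*U (Q(U) = -4 + ((U + U) + U) = -4 + (2*U + U) = -4 + 3*U)
Q(o) + D(b(1)) = (-4 + 3*55) + (1*(1 + 1))² = (-4 + 165) + (1*2)² = 161 + 2² = 161 + 4 = 165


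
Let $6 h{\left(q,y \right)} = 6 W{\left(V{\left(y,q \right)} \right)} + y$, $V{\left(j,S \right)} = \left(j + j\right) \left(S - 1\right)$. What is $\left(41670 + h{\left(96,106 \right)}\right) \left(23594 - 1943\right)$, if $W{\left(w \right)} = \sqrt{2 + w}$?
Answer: $902579671 + 64953 \sqrt{2238} \approx 9.0565 \cdot 10^{8}$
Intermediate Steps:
$V{\left(j,S \right)} = 2 j \left(-1 + S\right)$
$h{\left(q,y \right)} = \sqrt{2 + 2 y \left(-1 + q\right)} + \frac{y}{6}$ ($h{\left(q,y \right)} = \frac{6 \sqrt{2 + 2 y \left(-1 + q\right)} + y}{6} = \frac{y + 6 \sqrt{2 + 2 y \left(-1 + q\right)}}{6} = \sqrt{2 + 2 y \left(-1 + q\right)} + \frac{y}{6}$)
$\left(41670 + h{\left(96,106 \right)}\right) \left(23594 - 1943\right) = \left(41670 + \left(\sqrt{2 - 212 + 2 \cdot 96 \cdot 106} + \frac{1}{6} \cdot 106\right)\right) \left(23594 - 1943\right) = \left(41670 + \left(\sqrt{2 - 212 + 20352} + \frac{53}{3}\right)\right) 21651 = \left(41670 + \left(\sqrt{20142} + \frac{53}{3}\right)\right) 21651 = \left(41670 + \left(3 \sqrt{2238} + \frac{53}{3}\right)\right) 21651 = \left(41670 + \left(\frac{53}{3} + 3 \sqrt{2238}\right)\right) 21651 = \left(\frac{125063}{3} + 3 \sqrt{2238}\right) 21651 = 902579671 + 64953 \sqrt{2238}$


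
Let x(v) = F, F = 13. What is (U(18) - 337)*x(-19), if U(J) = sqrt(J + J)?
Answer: -4303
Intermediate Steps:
U(J) = sqrt(2)*sqrt(J) (U(J) = sqrt(2*J) = sqrt(2)*sqrt(J))
x(v) = 13
(U(18) - 337)*x(-19) = (sqrt(2)*sqrt(18) - 337)*13 = (sqrt(2)*(3*sqrt(2)) - 337)*13 = (6 - 337)*13 = -331*13 = -4303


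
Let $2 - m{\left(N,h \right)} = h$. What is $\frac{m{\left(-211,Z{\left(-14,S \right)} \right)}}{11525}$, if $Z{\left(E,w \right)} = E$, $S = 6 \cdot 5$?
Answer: $\frac{16}{11525} \approx 0.0013883$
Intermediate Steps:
$S = 30$
$m{\left(N,h \right)} = 2 - h$
$\frac{m{\left(-211,Z{\left(-14,S \right)} \right)}}{11525} = \frac{2 - -14}{11525} = \left(2 + 14\right) \frac{1}{11525} = 16 \cdot \frac{1}{11525} = \frac{16}{11525}$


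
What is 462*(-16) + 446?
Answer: -6946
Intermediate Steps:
462*(-16) + 446 = -7392 + 446 = -6946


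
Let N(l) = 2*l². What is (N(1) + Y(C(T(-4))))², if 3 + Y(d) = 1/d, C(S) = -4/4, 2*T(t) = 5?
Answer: 4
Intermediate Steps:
T(t) = 5/2 (T(t) = (½)*5 = 5/2)
C(S) = -1 (C(S) = -4*¼ = -1)
Y(d) = -3 + 1/d
(N(1) + Y(C(T(-4))))² = (2*1² + (-3 + 1/(-1)))² = (2*1 + (-3 - 1))² = (2 - 4)² = (-2)² = 4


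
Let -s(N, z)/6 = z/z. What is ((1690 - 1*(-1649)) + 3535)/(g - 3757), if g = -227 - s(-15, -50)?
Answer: -3437/1989 ≈ -1.7280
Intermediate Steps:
s(N, z) = -6 (s(N, z) = -6*z/z = -6*1 = -6)
g = -221 (g = -227 - 1*(-6) = -227 + 6 = -221)
((1690 - 1*(-1649)) + 3535)/(g - 3757) = ((1690 - 1*(-1649)) + 3535)/(-221 - 3757) = ((1690 + 1649) + 3535)/(-3978) = (3339 + 3535)*(-1/3978) = 6874*(-1/3978) = -3437/1989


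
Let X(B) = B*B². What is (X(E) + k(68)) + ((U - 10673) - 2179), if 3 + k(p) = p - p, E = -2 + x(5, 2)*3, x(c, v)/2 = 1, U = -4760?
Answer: -17551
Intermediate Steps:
x(c, v) = 2 (x(c, v) = 2*1 = 2)
E = 4 (E = -2 + 2*3 = -2 + 6 = 4)
k(p) = -3 (k(p) = -3 + (p - p) = -3 + 0 = -3)
X(B) = B³
(X(E) + k(68)) + ((U - 10673) - 2179) = (4³ - 3) + ((-4760 - 10673) - 2179) = (64 - 3) + (-15433 - 2179) = 61 - 17612 = -17551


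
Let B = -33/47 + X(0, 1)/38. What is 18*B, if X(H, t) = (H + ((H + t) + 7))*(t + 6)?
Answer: 12402/893 ≈ 13.888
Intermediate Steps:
X(H, t) = (6 + t)*(7 + t + 2*H) (X(H, t) = (H + (7 + H + t))*(6 + t) = (7 + t + 2*H)*(6 + t) = (6 + t)*(7 + t + 2*H))
B = 689/893 (B = -33/47 + (42 + 1² + 12*0 + 13*1 + 2*0*1)/38 = -33*1/47 + (42 + 1 + 0 + 13 + 0)*(1/38) = -33/47 + 56*(1/38) = -33/47 + 28/19 = 689/893 ≈ 0.77156)
18*B = 18*(689/893) = 12402/893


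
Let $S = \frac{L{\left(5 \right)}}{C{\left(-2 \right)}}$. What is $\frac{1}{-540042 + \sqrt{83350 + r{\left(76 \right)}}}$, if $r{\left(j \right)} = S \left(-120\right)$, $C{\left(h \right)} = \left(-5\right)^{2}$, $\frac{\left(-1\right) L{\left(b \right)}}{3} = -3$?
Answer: $- \frac{1350105}{729113196143} - \frac{\sqrt{2082670}}{1458226392286} \approx -1.8527 \cdot 10^{-6}$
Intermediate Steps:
$L{\left(b \right)} = 9$ ($L{\left(b \right)} = \left(-3\right) \left(-3\right) = 9$)
$C{\left(h \right)} = 25$
$S = \frac{9}{25} \approx 0.36$
$r{\left(j \right)} = - \frac{216}{5}$ ($r{\left(j \right)} = \frac{9}{25} \left(-120\right) = - \frac{216}{5}$)
$\frac{1}{-540042 + \sqrt{83350 + r{\left(76 \right)}}} = \frac{1}{-540042 + \sqrt{83350 - \frac{216}{5}}} = \frac{1}{-540042 + \sqrt{\frac{416534}{5}}} = \frac{1}{-540042 + \frac{\sqrt{2082670}}{5}}$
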